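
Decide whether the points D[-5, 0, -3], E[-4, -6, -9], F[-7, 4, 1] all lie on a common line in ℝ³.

DE = (1, -6, -6), DF = (-2, 4, 4).
DE × DF = (0, 8, -8).
The cross product is nonzero, so the points do not lie on one line.

No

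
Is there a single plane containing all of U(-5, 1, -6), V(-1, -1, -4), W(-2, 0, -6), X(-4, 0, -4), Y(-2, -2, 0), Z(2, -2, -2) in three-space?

No

The plane through U, V, W has normal n = UV × UW = (2, 6, 2) and equation n·P = -16.
Checking the remaining points: n·X = -16, n·Y = -16, n·Z = -12.
Since n·Z = -12 ≠ -16, Z is off the plane and the points are not all coplanar.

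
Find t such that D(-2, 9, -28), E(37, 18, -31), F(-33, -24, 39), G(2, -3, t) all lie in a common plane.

Coplanarity ⇔ det[DE; DF; DG] = 0.
Expanding, this is linear in t: (-1008)t + (4032) = 0.
So t = 4.

4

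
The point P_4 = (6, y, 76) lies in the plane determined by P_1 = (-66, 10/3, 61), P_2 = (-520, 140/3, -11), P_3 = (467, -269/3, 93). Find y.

-2/3

The plane through P_1, P_2, P_3 has equation −(15928/3)x − 23848y + (57376/3)z = 1437568.
Substituting P_4: (-23848)y + (4265008/3) = 1437568, so y = -2/3.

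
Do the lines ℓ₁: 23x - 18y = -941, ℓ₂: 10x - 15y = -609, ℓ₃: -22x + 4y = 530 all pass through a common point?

Lines aᵢx + bᵢy = cᵢ with pairwise distinct directions are concurrent exactly when det[aᵢ bᵢ cᵢ] = 0.
Here the determinant is 304.
Nonzero, so no common point exists.

No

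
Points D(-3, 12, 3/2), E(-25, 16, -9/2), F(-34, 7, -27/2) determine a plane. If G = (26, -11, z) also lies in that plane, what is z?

A normal to the plane is n = DE × DF = (-90, -144, 234).
G lies in the plane iff n · DG = 0.
This gives (234)z + (351) = 0, so z = -3/2.

-3/2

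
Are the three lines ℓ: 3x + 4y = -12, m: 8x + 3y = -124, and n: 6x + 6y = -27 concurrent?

No

Intersecting ℓ and m: solving the 2×2 system gives (x, y) = (-20, 12).
Substitute into n: (6)(-20) + (6)(12) = -48.
But n requires -27 ≠ -48, so the three lines have no common point.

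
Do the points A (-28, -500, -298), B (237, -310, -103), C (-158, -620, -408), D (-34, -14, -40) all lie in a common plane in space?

Yes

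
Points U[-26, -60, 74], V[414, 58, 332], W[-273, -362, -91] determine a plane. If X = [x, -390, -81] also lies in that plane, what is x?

A normal to the plane is n = UV × UW = (58446, 8874, -103734).
X lies in the plane iff n · UX = 0.
This gives (58446)x + (14669946) = 0, so x = -251.

-251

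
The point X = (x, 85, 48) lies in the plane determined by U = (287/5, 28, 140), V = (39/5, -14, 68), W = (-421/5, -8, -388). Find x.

422/5

The plane through U, V, W has equation 19584x − (79968/5)y − (20808/5)z = 468384/5.
Substituting X: (19584)x + (-7796064/5) = 468384/5, so x = 422/5.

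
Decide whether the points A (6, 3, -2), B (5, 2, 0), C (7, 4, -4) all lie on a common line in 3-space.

AB = (-1, -1, 2), AC = (1, 1, -2).
AB × AC = (0, 0, 0).
The cross product vanishes, so the three points are collinear.

Yes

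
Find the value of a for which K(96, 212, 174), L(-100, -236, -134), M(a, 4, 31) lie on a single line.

5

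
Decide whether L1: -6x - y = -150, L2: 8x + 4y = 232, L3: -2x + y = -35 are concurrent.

No

Intersecting L1 and L2: solving the 2×2 system gives (x, y) = (23, 12).
Substitute into L3: (-2)(23) + (1)(12) = -34.
But L3 requires -35 ≠ -34, so the three lines have no common point.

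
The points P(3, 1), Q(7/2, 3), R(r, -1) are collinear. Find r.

Collinearity: (R − P) must be parallel to (Q − P) = (1/2, 2).
Cross-multiplying the components: (r − 3)·(2) = (-2)·(1/2).
Solving gives r = 5/2.

5/2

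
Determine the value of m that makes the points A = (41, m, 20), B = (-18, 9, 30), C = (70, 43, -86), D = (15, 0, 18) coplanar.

Coplanarity ⇔ det[AB; AC; AD] = 0.
Expanding, this is linear in m: (2772)m + (41580) = 0.
So m = -15.

-15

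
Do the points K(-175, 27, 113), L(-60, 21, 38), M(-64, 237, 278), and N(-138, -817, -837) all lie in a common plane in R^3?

No

With K as base: KL = (115, -6, -75), KM = (111, 210, 165), KN = (37, -844, -950).
KM × KN = (-60240, 111555, -101454).
KL · (KM × KN) = 12120.
Since 12120 ≠ 0, the four points are not coplanar.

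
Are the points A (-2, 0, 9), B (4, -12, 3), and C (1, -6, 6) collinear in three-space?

Yes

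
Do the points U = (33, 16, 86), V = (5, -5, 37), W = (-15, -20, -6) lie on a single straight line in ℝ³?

No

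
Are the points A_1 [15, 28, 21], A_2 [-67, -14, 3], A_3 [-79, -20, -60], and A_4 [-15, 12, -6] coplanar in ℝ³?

The four points are coplanar iff the 3×3 determinant with rows A_1A_2, A_1A_3, A_1A_4 is zero.
Rows: (-82, -42, -18), (-94, -48, -81), (-30, -16, -27).
Expanding along the first row: (-82)(0) − (-42)(108) + (-18)(64) = 3384.
Nonzero ⇒ not coplanar.

No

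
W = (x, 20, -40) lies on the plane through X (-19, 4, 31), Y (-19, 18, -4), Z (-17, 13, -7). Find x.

The plane through X, Y, Z has equation −217x − 70y − 28z = 2975.
Substituting W: (-217)x + (-280) = 2975, so x = -15.

-15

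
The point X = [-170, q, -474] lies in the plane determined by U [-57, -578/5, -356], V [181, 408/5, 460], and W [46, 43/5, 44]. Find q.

The plane through U, V, W has equation −(112336/5)x − 11152y + 9248z = -3612432/5.
Substituting X: (-11152)q + (-564128) = -3612432/5, so q = 71/5.

71/5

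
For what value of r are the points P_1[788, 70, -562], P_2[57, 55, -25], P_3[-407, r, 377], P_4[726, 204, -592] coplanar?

-64

Coplanarity ⇔ det[P_1P_2; P_1P_3; P_1P_4] = 0.
Expanding, this is linear in r: (55224)r + (3534336) = 0.
So r = -64.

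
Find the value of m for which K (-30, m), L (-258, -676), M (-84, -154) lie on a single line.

8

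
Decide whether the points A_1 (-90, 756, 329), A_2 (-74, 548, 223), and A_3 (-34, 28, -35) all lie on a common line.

No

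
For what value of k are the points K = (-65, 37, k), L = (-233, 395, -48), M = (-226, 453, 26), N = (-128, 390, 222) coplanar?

The points are coplanar iff KL · (KM × KN) = 0.
Expanding, this is linear in k: (6125)k + (-294000) = 0.
So k = 48.

48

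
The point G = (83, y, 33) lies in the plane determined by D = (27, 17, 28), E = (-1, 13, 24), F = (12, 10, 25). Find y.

8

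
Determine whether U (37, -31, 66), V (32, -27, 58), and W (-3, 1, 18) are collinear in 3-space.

No

UV = (-5, 4, -8), UW = (-40, 32, -48).
UV × UW = (64, 80, 0).
The cross product is nonzero, so the points do not lie on one line.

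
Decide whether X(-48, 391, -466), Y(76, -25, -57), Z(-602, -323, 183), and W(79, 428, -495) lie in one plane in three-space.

The four points are coplanar iff the 3×3 determinant with rows XY, XZ, XW is zero.
Rows: (124, -416, 409), (-554, -714, 649), (127, 37, -29).
Expanding along the first row: (124)(-3307) − (-416)(-66357) + (409)(70180) = 689040.
Nonzero ⇒ not coplanar.

No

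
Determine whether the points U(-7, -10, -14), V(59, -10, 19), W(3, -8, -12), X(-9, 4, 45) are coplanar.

The four points are coplanar iff the 3×3 determinant with rows UV, UW, UX is zero.
Rows: (66, 0, 33), (10, 2, 2), (-2, 14, 59).
Expanding along the first row: (66)(90) − (0)(594) + (33)(144) = 10692.
Nonzero ⇒ not coplanar.

No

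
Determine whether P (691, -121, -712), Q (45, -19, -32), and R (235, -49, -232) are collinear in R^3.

Yes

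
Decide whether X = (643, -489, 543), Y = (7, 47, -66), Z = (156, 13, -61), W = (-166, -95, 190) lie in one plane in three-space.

No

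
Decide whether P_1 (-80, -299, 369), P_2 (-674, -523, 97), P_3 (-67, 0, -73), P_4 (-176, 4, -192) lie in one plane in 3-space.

With P_1 as base: P_1P_2 = (-594, -224, -272), P_1P_3 = (13, 299, -442), P_1P_4 = (-96, 303, -561).
P_1P_3 × P_1P_4 = (-33813, 49725, 32643).
P_1P_2 · (P_1P_3 × P_1P_4) = 67626.
Since 67626 ≠ 0, the four points are not coplanar.

No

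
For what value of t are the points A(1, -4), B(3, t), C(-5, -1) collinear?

-5

Collinearity: (B − A) must be parallel to (C − A) = (-6, 3).
Cross-multiplying the components: (t − (-4))·(-6) = (2)·(3).
Solving gives t = -5.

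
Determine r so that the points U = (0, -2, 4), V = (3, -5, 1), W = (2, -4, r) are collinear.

2

Direction UV = (3, -3, -3). From the x-coordinate of W, the parameter along the line is τ = (2 − 0)/3 = 2/3.
Then r = 4 + 2/3·(-3) = 2.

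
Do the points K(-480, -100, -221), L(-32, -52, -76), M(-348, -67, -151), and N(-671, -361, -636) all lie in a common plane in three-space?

No

With K as base: KL = (448, 48, 145), KM = (132, 33, 70), KN = (-191, -261, -415).
KM × KN = (4575, 41410, -28149).
KL · (KM × KN) = -44325.
Since -44325 ≠ 0, the four points are not coplanar.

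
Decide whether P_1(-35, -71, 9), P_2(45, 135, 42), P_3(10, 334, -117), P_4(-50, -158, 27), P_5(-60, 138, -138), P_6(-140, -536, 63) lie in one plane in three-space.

Yes

The plane through P_1, P_2, P_3 has normal n = P_1P_2 × P_1P_3 = (-39321, 11565, 23130) and equation n·P = 763290.
Checking the remaining points: n·P_4 = 763290, n·P_5 = 763290, n·P_6 = 763290.
All equal 763290, so all 6 points lie in one plane.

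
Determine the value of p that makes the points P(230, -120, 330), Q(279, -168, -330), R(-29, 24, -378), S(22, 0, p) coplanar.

The points are coplanar iff PQ · (PR × PS) = 0.
Expanding, this is linear in p: (-5376)p + (-387072) = 0.
So p = -72.

-72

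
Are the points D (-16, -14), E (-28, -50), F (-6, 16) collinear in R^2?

DE = (-12, -36), DF = (10, 30).
det[DE; DF] = (-12)(30) − (-36)(10) = 0.
The determinant is zero, so the points are collinear.

Yes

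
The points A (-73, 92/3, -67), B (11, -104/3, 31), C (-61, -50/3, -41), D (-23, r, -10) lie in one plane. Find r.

-4

Coplanarity ⇔ det[AB; AC; AD] = 0.
Expanding, this is linear in r: (-1008)r + (-4032) = 0.
So r = -4.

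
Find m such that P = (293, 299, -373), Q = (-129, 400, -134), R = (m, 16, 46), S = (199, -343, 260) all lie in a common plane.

71

Normal to plane PQS: n = (217371, 244660, 280418); plane equation n·X = 32247129.
Requiring n·R = 32247129: (217371)m + (16813788) = 32247129.
So m = 71.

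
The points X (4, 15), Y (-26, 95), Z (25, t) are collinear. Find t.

-41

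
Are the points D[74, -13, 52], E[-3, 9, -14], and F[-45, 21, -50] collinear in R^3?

DE = (-77, 22, -66), DF = (-119, 34, -102).
Each component of DF is 17/11 times the corresponding component of DE, so DF = 17/11·DE and the points are collinear.

Yes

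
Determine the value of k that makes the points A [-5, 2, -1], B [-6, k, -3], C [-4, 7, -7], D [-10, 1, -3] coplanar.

Coplanarity ⇔ det[AB; AC; AD] = 0.
Expanding, this is linear in k: (32)k + (-96) = 0.
So k = 3.

3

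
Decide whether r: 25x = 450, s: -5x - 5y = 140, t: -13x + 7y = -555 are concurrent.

No

Intersecting r and s: solving the 2×2 system gives (x, y) = (18, -46).
Substitute into t: (-13)(18) + (7)(-46) = -556.
But t requires -555 ≠ -556, so the three lines have no common point.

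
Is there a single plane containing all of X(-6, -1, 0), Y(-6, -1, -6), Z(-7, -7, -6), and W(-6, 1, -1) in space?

No

With X as base: XY = (0, 0, -6), XZ = (-1, -6, -6), XW = (0, 2, -1).
XZ × XW = (18, -1, -2).
XY · (XZ × XW) = 12.
Since 12 ≠ 0, the four points are not coplanar.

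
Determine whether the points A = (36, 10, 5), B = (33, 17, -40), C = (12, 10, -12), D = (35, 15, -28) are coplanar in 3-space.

No

The four points are coplanar iff the 3×3 determinant with rows AB, AC, AD is zero.
Rows: (-3, 7, -45), (-24, 0, -17), (-1, 5, -33).
Expanding along the first row: (-3)(85) − (7)(775) + (-45)(-120) = -280.
Nonzero ⇒ not coplanar.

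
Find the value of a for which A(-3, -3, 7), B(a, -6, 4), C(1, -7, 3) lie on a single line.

Direction AC = (4, -4, -4). From the y-coordinate of B, the parameter along the line is τ = (-6 − (-3))/(-4) = 3/4.
Then a = (-3) + 3/4·(4) = 0.

0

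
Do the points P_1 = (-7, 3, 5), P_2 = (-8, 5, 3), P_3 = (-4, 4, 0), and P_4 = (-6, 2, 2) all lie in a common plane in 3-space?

A normal to the plane through P_1, P_2, P_3 is n = P_1P_2 × P_1P_3 = (-8, -11, -7).
The plane has equation n·P = -12. For P_4: n·P_4 = 12.
12 ≠ -12, so P_4 is off the plane.

No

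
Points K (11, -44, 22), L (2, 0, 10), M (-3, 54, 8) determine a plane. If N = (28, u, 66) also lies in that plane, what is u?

The plane through K, L, M has equation 560x + 42y − 266z = -1540.
Substituting N: (42)u + (-1876) = -1540, so u = 8.

8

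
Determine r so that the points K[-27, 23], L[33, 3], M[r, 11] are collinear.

9

The three points are collinear iff det[KL; KM] = 0.
This determinant is linear in r: (20)r + (-180) = 0, so r = 9.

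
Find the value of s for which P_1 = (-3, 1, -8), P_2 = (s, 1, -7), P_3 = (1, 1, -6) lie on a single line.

Collinearity requires P_1P_2 × P_1P_3 = 0; each component is linear in s.
The y-component gives (-2)s + (-2) = 0, so s = -1.
The remaining components then also vanish.

-1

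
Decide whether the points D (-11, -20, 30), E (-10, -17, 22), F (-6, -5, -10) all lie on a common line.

Yes

DE = (1, 3, -8), DF = (5, 15, -40).
Each component of DF is 5 times the corresponding component of DE, so DF = 5·DE and the points are collinear.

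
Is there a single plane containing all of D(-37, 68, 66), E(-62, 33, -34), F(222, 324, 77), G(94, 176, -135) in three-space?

Yes

With D as base: DE = (-25, -35, -100), DF = (259, 256, 11), DG = (131, 108, -201).
DF × DG = (-52644, 53500, -5564).
DE · (DF × DG) = 0.
The scalar triple product vanishes, so the four points are coplanar.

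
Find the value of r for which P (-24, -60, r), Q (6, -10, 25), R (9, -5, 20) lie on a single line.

75

Direction QR = (3, 5, -5). From the x-coordinate of P, the parameter along the line is τ = (-24 − 6)/3 = -10.
Then r = 25 + (-10)·(-5) = 75.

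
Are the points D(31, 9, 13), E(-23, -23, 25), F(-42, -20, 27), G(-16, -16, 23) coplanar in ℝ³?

The four points are coplanar iff the 3×3 determinant with rows DE, DF, DG is zero.
Rows: (-54, -32, 12), (-73, -29, 14), (-47, -25, 10).
Expanding along the first row: (-54)(60) − (-32)(-72) + (12)(462) = 0.
Zero determinant ⇒ coplanar.

Yes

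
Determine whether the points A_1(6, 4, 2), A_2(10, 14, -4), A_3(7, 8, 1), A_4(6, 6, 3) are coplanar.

A normal to the plane through A_1, A_2, A_3 is n = A_1A_2 × A_1A_3 = (14, -2, 6).
The plane has equation n·P = 88. For A_4: n·A_4 = 90.
90 ≠ 88, so A_4 is off the plane.

No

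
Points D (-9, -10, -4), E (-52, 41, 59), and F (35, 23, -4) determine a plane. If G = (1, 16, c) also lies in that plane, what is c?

The plane through D, E, F has equation −2079x + 2772y − 3663z = 5643.
Substituting G: (-3663)c + (42273) = 5643, so c = 10.

10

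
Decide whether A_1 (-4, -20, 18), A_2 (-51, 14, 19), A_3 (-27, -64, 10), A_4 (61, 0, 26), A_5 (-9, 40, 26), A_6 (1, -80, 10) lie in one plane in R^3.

The plane through A_1, A_2, A_3 has normal n = A_1A_2 × A_1A_3 = (-228, -399, 2850) and equation n·P = 60192.
Checking the remaining points: n·A_4 = 60192, n·A_5 = 60192, n·A_6 = 60192.
All equal 60192, so all 6 points lie in one plane.

Yes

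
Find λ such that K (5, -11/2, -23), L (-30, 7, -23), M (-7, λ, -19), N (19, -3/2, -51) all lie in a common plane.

-5/2

Normal to plane KLN: n = (-350, -980, -315); plane equation n·P = 10885.
Requiring n·M = 10885: (-980)λ + (8435) = 10885.
So λ = -5/2.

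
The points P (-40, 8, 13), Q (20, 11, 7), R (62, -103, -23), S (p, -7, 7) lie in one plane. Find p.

The points are coplanar iff PQ · (PR × PS) = 0.
Expanding, this is linear in p: (-774)p + (-12384) = 0.
So p = -16.

-16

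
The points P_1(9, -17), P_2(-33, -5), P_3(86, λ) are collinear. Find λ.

-39

Collinearity: (P_3 − P_1) must be parallel to (P_2 − P_1) = (-42, 12).
Cross-multiplying the components: (λ − (-17))·(-42) = (77)·(12).
Solving gives λ = -39.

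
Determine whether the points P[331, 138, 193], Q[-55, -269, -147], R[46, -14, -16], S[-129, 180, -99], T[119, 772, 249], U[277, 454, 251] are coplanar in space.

The plane through P, Q, R has normal n = PQ × PR = (33383, 16226, -57323) and equation n·X = 2225622.
Checking the remaining points: n·S = 4289250, n·T = 2225622, n·U = 2225622.
Since n·S = 4289250 ≠ 2225622, S is off the plane and the points are not all coplanar.

No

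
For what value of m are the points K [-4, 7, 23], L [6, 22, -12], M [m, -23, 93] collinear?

-24

Direction KL = (10, 15, -35). From the y-coordinate of M, the parameter along the line is τ = (-23 − 7)/15 = -2.
Then m = (-4) + (-2)·(10) = -24.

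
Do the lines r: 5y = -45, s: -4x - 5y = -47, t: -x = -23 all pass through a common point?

Lines aᵢx + bᵢy = cᵢ with pairwise distinct directions are concurrent exactly when det[aᵢ bᵢ cᵢ] = 0.
Here the determinant is 0.
It vanishes, so the lines are concurrent at (23, -9).

Yes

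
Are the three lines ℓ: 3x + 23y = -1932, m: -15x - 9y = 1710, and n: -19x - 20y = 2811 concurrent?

The three lines meet at one point iff the augmented coefficient matrix [aᵢ bᵢ cᵢ] has rank < 3, i.e. its determinant vanishes.
Here the determinant is 0.
It vanishes, so the lines are concurrent at (-69, -75).

Yes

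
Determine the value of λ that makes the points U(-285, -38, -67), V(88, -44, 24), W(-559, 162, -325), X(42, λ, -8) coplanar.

Normal to plane UVW: n = (-16652, 71300, 72956); plane equation n·P = -2851632.
Requiring n·X = -2851632: (71300)λ + (-1283032) = -2851632.
So λ = -22.

-22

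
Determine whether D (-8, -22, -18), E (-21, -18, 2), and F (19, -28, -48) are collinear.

No

DE = (-13, 4, 20), DF = (27, -6, -30).
Comparing components 3 and 1: (20)(27) − (-13)(-30) = 150 ≠ 0, so DE and DF are not parallel and the points are not collinear.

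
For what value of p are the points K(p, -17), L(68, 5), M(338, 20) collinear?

Collinearity: (K − L) must be parallel to (M − L) = (270, 15).
Cross-multiplying the components: (p − 68)·(15) = (-22)·(270).
Solving gives p = -328.

-328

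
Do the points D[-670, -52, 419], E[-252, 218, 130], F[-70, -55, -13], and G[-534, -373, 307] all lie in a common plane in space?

Yes

The four points are coplanar iff the 3×3 determinant with rows DE, DF, DG is zero.
Rows: (418, 270, -289), (600, -3, -432), (136, -321, -112).
Expanding along the first row: (418)(-138336) − (270)(-8448) + (-289)(-192192) = 0.
Zero determinant ⇒ coplanar.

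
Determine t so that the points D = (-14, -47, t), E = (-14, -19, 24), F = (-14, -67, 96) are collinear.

66

Collinearity requires DE × DF = 0; each component is linear in t.
The x-component gives (-48)t + (3168) = 0, so t = 66.
The remaining components then also vanish.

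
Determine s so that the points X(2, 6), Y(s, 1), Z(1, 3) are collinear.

1/3

Collinearity: (Y − X) must be parallel to (Z − X) = (-1, -3).
Cross-multiplying the components: (s − 2)·(-3) = (-5)·(-1).
Solving gives s = 1/3.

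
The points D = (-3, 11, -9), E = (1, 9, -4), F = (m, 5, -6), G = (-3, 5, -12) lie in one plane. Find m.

1

Normal to plane DEG: n = (36, 12, -24); plane equation n·P = 240.
Requiring n·F = 240: (36)m + (204) = 240.
So m = 1.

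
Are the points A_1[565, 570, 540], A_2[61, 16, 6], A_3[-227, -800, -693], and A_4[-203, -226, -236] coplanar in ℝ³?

A normal to the plane through A_1, A_2, A_3 is n = A_1A_2 × A_1A_3 = (-48498, -198504, 251712).
The plane has equation n·P = -4624170. For A_4: n·A_4 = -4697034.
-4697034 ≠ -4624170, so A_4 is off the plane.

No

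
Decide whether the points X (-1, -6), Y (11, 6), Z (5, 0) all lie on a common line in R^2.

Yes

XY = (12, 12), XZ = (6, 6).
Checking proportionality: XZ = 1/2·XY, so the vectors are parallel and the points are collinear.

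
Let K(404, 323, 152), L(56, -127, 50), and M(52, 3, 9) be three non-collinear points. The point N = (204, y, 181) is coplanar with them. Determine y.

The plane through K, L, M has equation 31710x − 13860y − 47040z = 1183980.
Substituting N: (-13860)y + (-2045400) = 1183980, so y = -233.

-233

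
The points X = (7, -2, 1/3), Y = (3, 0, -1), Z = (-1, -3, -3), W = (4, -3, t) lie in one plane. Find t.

-1

The points are coplanar iff XY · (XZ × XW) = 0.
Expanding, this is linear in t: (20)t + (20) = 0.
So t = -1.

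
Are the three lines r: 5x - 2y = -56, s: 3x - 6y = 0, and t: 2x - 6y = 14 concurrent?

Yes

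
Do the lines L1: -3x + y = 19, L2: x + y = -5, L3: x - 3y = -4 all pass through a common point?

No

Intersecting L1 and L2: solving the 2×2 system gives (x, y) = (-6, 1).
Substitute into L3: (1)(-6) + (-3)(1) = -9.
But L3 requires -4 ≠ -9, so the three lines have no common point.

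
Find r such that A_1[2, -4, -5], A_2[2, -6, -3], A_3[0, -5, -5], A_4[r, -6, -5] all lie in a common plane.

-2

Normal to plane A_1A_2A_3: n = (2, -4, -4); plane equation n·P = 40.
Requiring n·A_4 = 40: (2)r + (44) = 40.
So r = -2.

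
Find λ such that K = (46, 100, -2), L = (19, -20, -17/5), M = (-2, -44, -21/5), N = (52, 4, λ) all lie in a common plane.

-11/5

The points are coplanar iff KL · (KM × KN) = 0.
Expanding, this is linear in λ: (-1872)λ + (-20592/5) = 0.
So λ = -11/5.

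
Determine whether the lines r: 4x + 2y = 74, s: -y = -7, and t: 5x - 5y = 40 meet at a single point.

Intersecting r and s: solving the 2×2 system gives (x, y) = (15, 7).
Substitute into t: (5)(15) + (-5)(7) = 40.
This equals 40, so (15, 7) lies on all three lines and they are concurrent.

Yes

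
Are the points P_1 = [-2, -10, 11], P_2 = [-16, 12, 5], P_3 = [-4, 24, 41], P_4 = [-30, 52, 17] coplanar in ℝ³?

Yes

With P_1 as base: P_1P_2 = (-14, 22, -6), P_1P_3 = (-2, 34, 30), P_1P_4 = (-28, 62, 6).
P_1P_3 × P_1P_4 = (-1656, -828, 828).
P_1P_2 · (P_1P_3 × P_1P_4) = 0.
The scalar triple product vanishes, so the four points are coplanar.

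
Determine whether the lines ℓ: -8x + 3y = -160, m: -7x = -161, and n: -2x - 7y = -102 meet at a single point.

Yes

Intersecting ℓ and m: solving the 2×2 system gives (x, y) = (23, 8).
Substitute into n: (-2)(23) + (-7)(8) = -102.
This equals -102, so (23, 8) lies on all three lines and they are concurrent.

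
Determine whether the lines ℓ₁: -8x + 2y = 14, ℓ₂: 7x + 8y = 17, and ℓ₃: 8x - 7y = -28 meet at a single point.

Lines aᵢx + bᵢy = cᵢ with pairwise distinct directions are concurrent exactly when det[aᵢ bᵢ cᵢ] = 0.
Here the determinant is -78.
Nonzero, so no common point exists.

No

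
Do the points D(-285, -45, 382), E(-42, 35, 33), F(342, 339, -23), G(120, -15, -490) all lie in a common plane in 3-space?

No

A normal to the plane through D, E, F is n = DE × DF = (101616, -120408, 43152).
The plane has equation n·P = -7058136. For G: n·G = -7144440.
-7144440 ≠ -7058136, so G is off the plane.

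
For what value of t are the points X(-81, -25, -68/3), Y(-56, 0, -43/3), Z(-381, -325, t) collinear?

Collinearity requires XY × XZ = 0; each component is linear in t.
The x-component gives (25)t + (9200/3) = 0, so t = -368/3.
The remaining components then also vanish.

-368/3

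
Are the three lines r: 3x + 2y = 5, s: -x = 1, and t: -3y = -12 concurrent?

Yes

The three lines meet at one point iff the augmented coefficient matrix [aᵢ bᵢ cᵢ] has rank < 3, i.e. its determinant vanishes.
Here the determinant is 0.
It vanishes, so the lines are concurrent at (-1, 4).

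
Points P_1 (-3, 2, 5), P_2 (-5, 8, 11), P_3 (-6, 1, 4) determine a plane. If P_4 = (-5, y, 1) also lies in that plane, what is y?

The plane through P_1, P_2, P_3 has equation −20y + 20z = 60.
Substituting P_4: (-20)y + (20) = 60, so y = -2.

-2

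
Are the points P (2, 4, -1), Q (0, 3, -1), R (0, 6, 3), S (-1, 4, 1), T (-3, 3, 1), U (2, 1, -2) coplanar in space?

No

The plane through P, Q, R has normal n = PQ × PR = (-4, 8, -6) and equation n·X = 30.
Checking the remaining points: n·S = 30, n·T = 30, n·U = 12.
Since n·U = 12 ≠ 30, U is off the plane and the points are not all coplanar.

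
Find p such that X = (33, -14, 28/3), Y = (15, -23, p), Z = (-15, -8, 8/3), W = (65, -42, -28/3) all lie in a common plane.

Normal to plane XZW: n = (-896/3, -3328/3, 1152); plane equation n·P = 49280/3.
Requiring n·Y = 49280/3: (1152)p + (63104/3) = 49280/3.
So p = -4.

-4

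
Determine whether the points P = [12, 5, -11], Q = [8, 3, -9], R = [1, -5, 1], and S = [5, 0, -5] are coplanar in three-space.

With P as base: PQ = (-4, -2, 2), PR = (-11, -10, 12), PS = (-7, -5, 6).
PR × PS = (0, -18, -15).
PQ · (PR × PS) = 6.
Since 6 ≠ 0, the four points are not coplanar.

No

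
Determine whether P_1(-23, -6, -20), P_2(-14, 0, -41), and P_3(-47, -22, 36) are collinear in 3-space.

Yes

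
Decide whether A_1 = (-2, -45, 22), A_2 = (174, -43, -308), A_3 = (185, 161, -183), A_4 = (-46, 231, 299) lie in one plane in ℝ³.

No

The four points are coplanar iff the 3×3 determinant with rows A_1A_2, A_1A_3, A_1A_4 is zero.
Rows: (176, 2, -330), (187, 206, -205), (-44, 276, 277).
Expanding along the first row: (176)(113642) − (2)(42779) + (-330)(60676) = -107646.
Nonzero ⇒ not coplanar.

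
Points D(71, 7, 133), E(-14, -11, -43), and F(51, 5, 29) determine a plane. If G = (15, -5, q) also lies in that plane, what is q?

Coplanarity requires DE · (DF × DG) = 0.
DE = (-85, -18, -176), DF = (-20, -2, -104); the triple product is linear in q with coefficient -190 and constant term 3990.
Setting it to zero: q = 21.

21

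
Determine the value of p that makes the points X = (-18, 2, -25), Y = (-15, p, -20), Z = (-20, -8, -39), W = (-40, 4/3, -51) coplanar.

10/3

Normal to plane XZW: n = (752/3, 256, -656/3); plane equation n·P = 4400/3.
Requiring n·Y = 4400/3: (256)p + (1840/3) = 4400/3.
So p = 10/3.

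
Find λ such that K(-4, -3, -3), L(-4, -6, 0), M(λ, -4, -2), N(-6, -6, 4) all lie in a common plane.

The points are coplanar iff KL · (KM × KN) = 0.
Expanding, this is linear in λ: (12)λ + (48) = 0.
So λ = -4.

-4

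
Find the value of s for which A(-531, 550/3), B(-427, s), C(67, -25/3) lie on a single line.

150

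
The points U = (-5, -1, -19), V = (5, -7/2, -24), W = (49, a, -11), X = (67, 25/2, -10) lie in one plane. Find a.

Normal to plane UVX: n = (45, -450, 315); plane equation n·P = -5760.
Requiring n·W = -5760: (-450)a + (-1260) = -5760.
So a = 10.

10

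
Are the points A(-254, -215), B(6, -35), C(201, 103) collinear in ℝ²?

No

AB = (260, 180), AC = (455, 318).
If collinear, AC would be a scalar multiple of AB. But (260)·(318) ≠ (180)·(455) (difference 780), so they are not parallel; the points are not collinear.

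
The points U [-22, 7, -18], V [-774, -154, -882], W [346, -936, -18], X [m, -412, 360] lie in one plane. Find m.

Normal to plane UVW: n = (-814752, -317952, 768384); plane equation n·P = 1867968.
Requiring n·X = 1867968: (-814752)m + (407614464) = 1867968.
So m = 498.

498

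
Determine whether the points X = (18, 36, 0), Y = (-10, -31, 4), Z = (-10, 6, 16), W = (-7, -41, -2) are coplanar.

Yes

With X as base: XY = (-28, -67, 4), XZ = (-28, -30, 16), XW = (-25, -77, -2).
XZ × XW = (1292, -456, 1406).
XY · (XZ × XW) = 0.
The scalar triple product vanishes, so the four points are coplanar.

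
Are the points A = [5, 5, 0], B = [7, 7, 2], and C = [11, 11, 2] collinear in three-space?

AB = (2, 2, 2), AC = (6, 6, 2).
Comparing components 2 and 3: (2)(2) − (2)(6) = -8 ≠ 0, so AB and AC are not parallel and the points are not collinear.

No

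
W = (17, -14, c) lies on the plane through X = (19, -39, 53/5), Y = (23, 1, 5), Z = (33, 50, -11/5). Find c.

37/5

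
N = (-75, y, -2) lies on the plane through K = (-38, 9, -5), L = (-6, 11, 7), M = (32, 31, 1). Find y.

-8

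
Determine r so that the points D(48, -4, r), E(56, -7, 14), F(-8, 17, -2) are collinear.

Collinearity requires DE × DF = 0; each component is linear in r.
The x-component gives (24)r + (-288) = 0, so r = 12.
The remaining components then also vanish.

12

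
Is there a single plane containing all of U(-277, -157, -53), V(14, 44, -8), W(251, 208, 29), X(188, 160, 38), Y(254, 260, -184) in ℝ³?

No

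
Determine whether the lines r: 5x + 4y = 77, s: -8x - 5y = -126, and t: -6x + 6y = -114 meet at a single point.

Intersecting r and s: solving the 2×2 system gives (x, y) = (17, -2).
Substitute into t: (-6)(17) + (6)(-2) = -114.
This equals -114, so (17, -2) lies on all three lines and they are concurrent.

Yes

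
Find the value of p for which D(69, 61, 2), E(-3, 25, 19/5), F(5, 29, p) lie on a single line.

Collinearity requires DE × DF = 0; each component is linear in p.
The x-component gives (-36)p + (648/5) = 0, so p = 18/5.
The remaining components then also vanish.

18/5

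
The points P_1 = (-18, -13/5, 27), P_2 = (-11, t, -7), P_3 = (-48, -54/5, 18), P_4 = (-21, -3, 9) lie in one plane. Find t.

1/5

Normal to plane P_1P_3P_4: n = (144, -513, -63/5); plane equation n·P = -7992/5.
Requiring n·P_2 = -7992/5: (-513)t + (-7479/5) = -7992/5.
So t = 1/5.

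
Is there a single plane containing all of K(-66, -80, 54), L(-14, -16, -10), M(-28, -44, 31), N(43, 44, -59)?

No

With K as base: KL = (52, 64, -64), KM = (38, 36, -23), KN = (109, 124, -113).
KM × KN = (-1216, 1787, 788).
KL · (KM × KN) = 704.
Since 704 ≠ 0, the four points are not coplanar.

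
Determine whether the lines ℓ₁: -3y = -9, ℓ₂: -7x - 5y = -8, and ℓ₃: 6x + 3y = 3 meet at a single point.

Intersecting ℓ₁ and ℓ₂: solving the 2×2 system gives (x, y) = (-1, 3).
Substitute into ℓ₃: (6)(-1) + (3)(3) = 3.
This equals 3, so (-1, 3) lies on all three lines and they are concurrent.

Yes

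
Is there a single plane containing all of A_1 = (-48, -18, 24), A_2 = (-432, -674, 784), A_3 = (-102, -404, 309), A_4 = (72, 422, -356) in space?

A normal to the plane through A_1, A_2, A_3 is n = A_1A_2 × A_1A_3 = (106400, 68400, 112800).
The plane has equation n·P = -3631200. For A_4: n·A_4 = -3631200.
Equal, so A_4 lies in the plane and all four are coplanar.

Yes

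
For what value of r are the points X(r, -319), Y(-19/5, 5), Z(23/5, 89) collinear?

The three points are collinear iff det[XY; XZ] = 0.
This determinant is linear in r: (-84)r + (-15204/5) = 0, so r = -181/5.

-181/5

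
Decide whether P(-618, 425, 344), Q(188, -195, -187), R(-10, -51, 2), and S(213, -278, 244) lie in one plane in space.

The four points are coplanar iff the 3×3 determinant with rows PQ, PR, PS is zero.
Rows: (806, -620, -531), (608, -476, -342), (831, -703, -100).
Expanding along the first row: (806)(-192826) − (-620)(223402) + (-531)(-31868) = 13392.
Nonzero ⇒ not coplanar.

No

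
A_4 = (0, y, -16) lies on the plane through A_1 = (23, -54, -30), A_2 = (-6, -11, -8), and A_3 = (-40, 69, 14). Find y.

Coplanarity requires A_1A_2 · (A_1A_3 × A_1A_4) = 0.
A_1A_2 = (-29, 43, 22), A_1A_3 = (-63, 123, 44); the triple product is linear in y with coefficient -110 and constant term 770.
Setting it to zero: y = 7.

7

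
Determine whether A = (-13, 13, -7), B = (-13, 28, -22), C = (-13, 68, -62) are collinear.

Yes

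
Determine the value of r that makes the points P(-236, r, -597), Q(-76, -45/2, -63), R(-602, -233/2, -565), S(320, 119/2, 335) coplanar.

Coplanarity ⇔ det[PQ; PR; PS] = 0.
Expanding, this is linear in r: (-10556)r + (-2792062) = 0.
So r = -529/2.

-529/2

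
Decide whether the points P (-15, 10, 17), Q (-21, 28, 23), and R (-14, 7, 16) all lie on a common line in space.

PQ = (-6, 18, 6), PR = (1, -3, -1).
Each component of PR is -1/6 times the corresponding component of PQ, so PR = -1/6·PQ and the points are collinear.

Yes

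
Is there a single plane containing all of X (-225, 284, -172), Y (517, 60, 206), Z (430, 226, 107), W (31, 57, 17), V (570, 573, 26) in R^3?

Yes

The plane through X, Y, Z has normal n = XY × XZ = (-40572, 40572, 103684) and equation n·P = 2817500.
Checking the remaining points: n·W = 2817500, n·V = 2817500.
All equal 2817500, so all 5 points lie in one plane.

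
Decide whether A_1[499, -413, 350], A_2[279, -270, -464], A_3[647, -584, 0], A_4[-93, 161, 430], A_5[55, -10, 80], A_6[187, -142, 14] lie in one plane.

Yes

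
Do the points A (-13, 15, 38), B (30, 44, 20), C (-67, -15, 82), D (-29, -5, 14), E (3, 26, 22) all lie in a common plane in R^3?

No

The plane through A, B, C has normal n = AB × AC = (736, -920, 276) and equation n·P = -12880.
Checking the remaining points: n·D = -12880, n·E = -15640.
Since n·E = -15640 ≠ -12880, E is off the plane and the points are not all coplanar.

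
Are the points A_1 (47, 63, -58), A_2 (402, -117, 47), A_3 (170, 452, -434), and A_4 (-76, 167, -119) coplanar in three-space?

No

With A_1 as base: A_1A_2 = (355, -180, 105), A_1A_3 = (123, 389, -376), A_1A_4 = (-123, 104, -61).
A_1A_3 × A_1A_4 = (15375, 53751, 60639).
A_1A_2 · (A_1A_3 × A_1A_4) = 2150040.
Since 2150040 ≠ 0, the four points are not coplanar.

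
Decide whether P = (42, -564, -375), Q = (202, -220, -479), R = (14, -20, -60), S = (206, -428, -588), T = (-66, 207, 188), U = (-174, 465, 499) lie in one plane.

The plane through P, Q, R has normal n = PQ × PR = (164936, -47488, 96672) and equation n·X = -2541456.
Checking the remaining points: n·S = -2541456, n·T = -2541456, n·U = -2541456.
All equal -2541456, so all 6 points lie in one plane.

Yes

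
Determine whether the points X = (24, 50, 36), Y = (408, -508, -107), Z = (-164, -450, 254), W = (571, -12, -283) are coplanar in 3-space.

No

The four points are coplanar iff the 3×3 determinant with rows XY, XZ, XW is zero.
Rows: (384, -558, -143), (-188, -500, 218), (547, -62, -319).
Expanding along the first row: (384)(173016) − (-558)(-59274) + (-143)(285156) = -7414056.
Nonzero ⇒ not coplanar.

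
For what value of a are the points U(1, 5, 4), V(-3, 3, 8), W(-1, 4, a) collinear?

6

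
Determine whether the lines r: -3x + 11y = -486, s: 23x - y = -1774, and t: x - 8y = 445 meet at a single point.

Intersecting r and s: solving the 2×2 system gives (x, y) = (-80, -66).
Substitute into t: (1)(-80) + (-8)(-66) = 448.
But t requires 445 ≠ 448, so the three lines have no common point.

No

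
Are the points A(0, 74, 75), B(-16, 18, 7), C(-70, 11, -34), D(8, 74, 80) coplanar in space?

The four points are coplanar iff the 3×3 determinant with rows AB, AC, AD is zero.
Rows: (-16, -56, -68), (-70, -63, -109), (8, 0, 5).
Expanding along the first row: (-16)(-315) − (-56)(522) + (-68)(504) = 0.
Zero determinant ⇒ coplanar.

Yes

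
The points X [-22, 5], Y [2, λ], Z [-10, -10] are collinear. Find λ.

-25

The three points are collinear iff det[XY; XZ] = 0.
This determinant is linear in λ: (-12)λ + (-300) = 0, so λ = -25.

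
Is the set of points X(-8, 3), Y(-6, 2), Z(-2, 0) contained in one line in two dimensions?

Yes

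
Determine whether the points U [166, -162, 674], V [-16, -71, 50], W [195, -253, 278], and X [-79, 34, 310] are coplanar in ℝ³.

With U as base: UV = (-182, 91, -624), UW = (29, -91, -396), UX = (-245, 196, -364).
UW × UX = (110740, 107576, -16611).
UV · (UW × UX) = 0.
The scalar triple product vanishes, so the four points are coplanar.

Yes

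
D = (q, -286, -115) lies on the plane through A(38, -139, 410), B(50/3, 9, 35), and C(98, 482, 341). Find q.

-30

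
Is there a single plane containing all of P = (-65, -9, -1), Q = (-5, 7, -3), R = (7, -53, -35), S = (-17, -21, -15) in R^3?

Yes

A normal to the plane through P, Q, R is n = PQ × PR = (-632, 1896, -3792).
The plane has equation n·X = 27808. For S: n·S = 27808.
Equal, so S lies in the plane and all four are coplanar.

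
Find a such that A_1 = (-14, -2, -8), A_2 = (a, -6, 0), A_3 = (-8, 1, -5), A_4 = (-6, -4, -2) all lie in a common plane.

The points are coplanar iff A_1A_2 · (A_1A_3 × A_1A_4) = 0.
Expanding, this is linear in a: (24)a + (96) = 0.
So a = -4.

-4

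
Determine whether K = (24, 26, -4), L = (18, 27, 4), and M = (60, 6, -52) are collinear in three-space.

No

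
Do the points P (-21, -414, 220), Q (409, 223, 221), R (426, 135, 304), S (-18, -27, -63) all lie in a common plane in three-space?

With P as base: PQ = (430, 637, 1), PR = (447, 549, 84), PS = (3, 387, -283).
PR × PS = (-187875, 126753, 171342).
PQ · (PR × PS) = 126753.
Since 126753 ≠ 0, the four points are not coplanar.

No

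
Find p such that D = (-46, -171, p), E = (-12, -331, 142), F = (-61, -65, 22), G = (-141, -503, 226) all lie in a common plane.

70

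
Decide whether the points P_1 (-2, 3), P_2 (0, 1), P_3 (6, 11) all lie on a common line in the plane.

No

P_1P_2 = (2, -2), P_1P_3 = (8, 8).
det[P_1P_2; P_1P_3] = (2)(8) − (-2)(8) = 32.
The determinant is nonzero, so they are not collinear.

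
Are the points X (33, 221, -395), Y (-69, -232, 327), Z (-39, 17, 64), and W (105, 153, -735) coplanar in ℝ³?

With X as base: XY = (-102, -453, 722), XZ = (-72, -204, 459), XW = (72, -68, -340).
XZ × XW = (100572, 8568, 19584).
XY · (XZ × XW) = 0.
The scalar triple product vanishes, so the four points are coplanar.

Yes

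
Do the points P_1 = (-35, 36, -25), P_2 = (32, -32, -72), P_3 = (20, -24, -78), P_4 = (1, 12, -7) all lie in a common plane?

Yes

With P_1 as base: P_1P_2 = (67, -68, -47), P_1P_3 = (55, -60, -53), P_1P_4 = (36, -24, 18).
P_1P_3 × P_1P_4 = (-2352, -2898, 840).
P_1P_2 · (P_1P_3 × P_1P_4) = 0.
The scalar triple product vanishes, so the four points are coplanar.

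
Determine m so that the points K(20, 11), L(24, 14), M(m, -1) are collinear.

4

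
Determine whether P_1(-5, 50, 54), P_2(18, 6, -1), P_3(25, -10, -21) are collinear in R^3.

No

P_1P_2 = (23, -44, -55), P_1P_3 = (30, -60, -75).
Comparing components 3 and 1: (-55)(30) − (23)(-75) = 75 ≠ 0, so P_1P_2 and P_1P_3 are not parallel and the points are not collinear.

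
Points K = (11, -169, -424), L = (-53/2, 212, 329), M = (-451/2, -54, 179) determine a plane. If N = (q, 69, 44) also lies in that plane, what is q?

-11

A normal to the plane is n = KL × KM = (143148, -155472, 85794).
N lies in the plane iff n · KN = 0.
This gives (143148)q + (1574628) = 0, so q = -11.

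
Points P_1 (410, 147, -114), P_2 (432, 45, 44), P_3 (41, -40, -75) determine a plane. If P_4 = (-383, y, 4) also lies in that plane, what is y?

The plane through P_1, P_2, P_3 has equation 25568x − 59160y − 41752z = 6546088.
Substituting P_4: (-59160)y + (-9959552) = 6546088, so y = -279.

-279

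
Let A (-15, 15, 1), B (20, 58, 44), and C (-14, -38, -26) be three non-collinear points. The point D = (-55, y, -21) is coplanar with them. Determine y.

Coplanarity requires AB · (AC × AD) = 0.
AB = (35, 43, 43), AC = (1, -53, -27); the triple product is linear in y with coefficient 988 and constant term -17784.
Setting it to zero: y = 18.

18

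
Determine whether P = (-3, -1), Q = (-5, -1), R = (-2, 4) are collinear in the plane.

No

PQ = (-2, 0), PR = (1, 5).
If collinear, PR would be a scalar multiple of PQ. But (-2)·(5) ≠ (0)·(1) (difference -10), so they are not parallel; the points are not collinear.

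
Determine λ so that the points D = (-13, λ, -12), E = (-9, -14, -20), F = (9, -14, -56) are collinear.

Direction EF = (18, 0, -36). From the x-coordinate of D, the parameter along the line is τ = (-13 − (-9))/18 = -2/9.
Then λ = (-14) + (-2/9)·(0) = -14.

-14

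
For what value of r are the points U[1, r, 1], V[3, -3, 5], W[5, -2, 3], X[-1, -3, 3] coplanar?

Coplanarity ⇔ det[UV; UW; UX] = 0.
Expanding, this is linear in r: (-12)r + (-24) = 0.
So r = -2.

-2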